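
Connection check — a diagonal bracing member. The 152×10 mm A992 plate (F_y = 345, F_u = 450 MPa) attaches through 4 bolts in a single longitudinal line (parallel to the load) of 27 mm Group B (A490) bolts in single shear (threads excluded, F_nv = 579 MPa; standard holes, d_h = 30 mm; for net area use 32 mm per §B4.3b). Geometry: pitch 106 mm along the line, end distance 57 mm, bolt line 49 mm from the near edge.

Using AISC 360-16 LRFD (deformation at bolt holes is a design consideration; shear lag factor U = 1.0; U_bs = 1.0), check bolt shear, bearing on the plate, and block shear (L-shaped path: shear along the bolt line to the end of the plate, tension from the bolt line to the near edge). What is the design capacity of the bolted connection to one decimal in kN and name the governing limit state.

644.0 kN (block shear governs)

Bolt shear: A_b = π(27)²/4 = 572.56 mm². φR_n = 0.75 × 579 × 572.56 × 4 × 1 = 994.5 kN.
Bearing (10 mm plate, F_u = 450 MPa): end bolts L_c = 57 − 30/2 = 42, R_n = min(1.2×42×10×450, 2.4×27×10×450) = 226.8 kN/bolt; interior L_c = 106 − 30 = 76, R_n = 291.6 kN/bolt. φR_n = 0.75 × (1×226.8 + 3×291.6) = 826.2 kN.
Block shear: shear path 1×[57+3×106] = 1×375 mm, A_gv = 3750, A_nv = 1×(375 − 3.5×32)×10 = 2630 mm²; tension to near edge: (49 − 0.5×32)×10 = 330 mm². R_n = min(0.6×450×2630, 0.6×345×3750) + 1.0×450×330 = min(710.1, 776.25) + 148.5 = 858.6 kN. φR_n = 0.75 × 858.6 = 644.0 kN.
Governing: min(994.5, 826.2, 644.0) = 644.0 kN → block shear.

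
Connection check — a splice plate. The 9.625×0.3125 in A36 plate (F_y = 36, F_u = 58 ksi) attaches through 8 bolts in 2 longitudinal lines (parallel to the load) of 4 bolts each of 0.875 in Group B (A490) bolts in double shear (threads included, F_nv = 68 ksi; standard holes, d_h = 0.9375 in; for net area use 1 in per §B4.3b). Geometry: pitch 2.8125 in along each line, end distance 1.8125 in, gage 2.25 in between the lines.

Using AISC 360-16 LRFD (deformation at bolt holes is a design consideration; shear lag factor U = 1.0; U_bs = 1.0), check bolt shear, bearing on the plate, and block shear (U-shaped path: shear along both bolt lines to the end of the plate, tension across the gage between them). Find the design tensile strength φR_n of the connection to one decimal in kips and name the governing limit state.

120.8 kips (block shear governs)

Bolt shear: A_b = π(0.875)²/4 = 0.60132 in². φR_n = 0.75 × 68 × 0.60132 × 8 × 2 = 490.7 kips.
Bearing (0.3125 in plate, F_u = 58 ksi): end bolts L_c = 1.8125 − 0.9375/2 = 1.34375, R_n = min(1.2×1.34375×0.3125×58, 2.4×0.875×0.3125×58) = 29.227 kips/bolt; interior L_c = 2.8125 − 0.9375 = 1.875, R_n = 38.063 kips/bolt. φR_n = 0.75 × (2×29.227 + 6×38.063) = 215.1 kips.
Block shear: shear path 2×[1.8125+3×2.8125] = 2×10.25 in, A_gv = 6.4063, A_nv = 2×(10.25 − 3.5×1)×0.3125 = 4.2188 in²; tension across gage: (2.25 − 1×1)×0.3125 = 0.39063 in². R_n = min(0.6×58×4.2188, 0.6×36×6.4063) + 1.0×58×0.39063 = min(146.81, 138.38) + 22.657 = 161.04 kips. φR_n = 0.75 × 161.04 = 120.8 kips.
Governing: min(490.7, 215.1, 120.8) = 120.8 kips → block shear.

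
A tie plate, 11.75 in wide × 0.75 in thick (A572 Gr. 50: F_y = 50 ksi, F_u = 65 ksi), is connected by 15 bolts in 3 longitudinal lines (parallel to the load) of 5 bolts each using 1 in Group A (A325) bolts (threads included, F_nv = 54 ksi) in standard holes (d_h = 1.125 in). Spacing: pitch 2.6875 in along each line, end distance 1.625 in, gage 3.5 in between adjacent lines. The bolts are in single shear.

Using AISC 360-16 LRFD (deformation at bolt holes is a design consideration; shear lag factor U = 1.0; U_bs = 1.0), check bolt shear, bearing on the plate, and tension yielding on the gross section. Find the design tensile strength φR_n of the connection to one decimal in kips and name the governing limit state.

396.6 kips (gross-section yield governs)

Bolt shear: A_b = π(1)²/4 = 0.7854 in². φR_n = 0.75 × 54 × 0.7854 × 15 × 1 = 477.1 kips.
Bearing (0.75 in plate, F_u = 65 ksi): end bolts L_c = 1.625 − 1.125/2 = 1.0625, R_n = min(1.2×1.0625×0.75×65, 2.4×1×0.75×65) = 62.156 kips/bolt; interior L_c = 2.6875 − 1.125 = 1.5625, R_n = 91.406 kips/bolt. φR_n = 0.75 × (3×62.156 + 12×91.406) = 962.5 kips.
Tension yield (gross): A_g = 11.75×0.75 = 8.8125 in². φR_n = 0.90 × 50 × 8.8125 = 396.6 kips.
Governing: min(477.1, 962.5, 396.6) = 396.6 kips → gross-section yield.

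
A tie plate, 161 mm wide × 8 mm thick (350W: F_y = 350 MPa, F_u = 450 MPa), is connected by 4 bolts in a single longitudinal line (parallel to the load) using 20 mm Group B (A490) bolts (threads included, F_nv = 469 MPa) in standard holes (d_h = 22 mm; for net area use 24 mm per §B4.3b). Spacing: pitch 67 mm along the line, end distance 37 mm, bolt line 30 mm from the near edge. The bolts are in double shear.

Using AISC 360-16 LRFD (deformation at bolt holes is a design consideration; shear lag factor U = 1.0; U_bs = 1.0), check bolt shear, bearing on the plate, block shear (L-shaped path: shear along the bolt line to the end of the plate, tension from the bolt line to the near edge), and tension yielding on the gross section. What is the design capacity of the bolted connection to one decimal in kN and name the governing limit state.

298.1 kN (block shear governs)

Bolt shear: A_b = π(20)²/4 = 314.16 mm². φR_n = 0.75 × 469 × 314.16 × 4 × 2 = 884.0 kN.
Bearing (8 mm plate, F_u = 450 MPa): end bolts L_c = 37 − 22/2 = 26, R_n = min(1.2×26×8×450, 2.4×20×8×450) = 112.32 kN/bolt; interior L_c = 67 − 22 = 45, R_n = 172.8 kN/bolt. φR_n = 0.75 × (1×112.32 + 3×172.8) = 473.0 kN.
Block shear: shear path 1×[37+3×67] = 1×238 mm, A_gv = 1904, A_nv = 1×(238 − 3.5×24)×8 = 1232 mm²; tension to near edge: (30 − 0.5×24)×8 = 144 mm². R_n = min(0.6×450×1232, 0.6×350×1904) + 1.0×450×144 = min(332.64, 399.84) + 64.8 = 397.44 kN. φR_n = 0.75 × 397.44 = 298.1 kN.
Tension yield (gross): A_g = 161×8 = 1288 mm². φR_n = 0.90 × 350 × 1288 = 405.7 kN.
Governing: min(884.0, 473.0, 298.1, 405.7) = 298.1 kN → block shear.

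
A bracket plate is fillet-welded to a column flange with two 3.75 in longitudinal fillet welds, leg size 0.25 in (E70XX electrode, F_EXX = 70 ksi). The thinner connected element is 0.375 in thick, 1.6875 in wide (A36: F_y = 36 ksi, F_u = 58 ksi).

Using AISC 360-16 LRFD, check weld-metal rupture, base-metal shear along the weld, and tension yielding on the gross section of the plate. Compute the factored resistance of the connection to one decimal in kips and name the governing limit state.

20.5 kips (gross-section yield governs)

Weld metal: throat = 0.707×0.25 = 0.17675 in, L = 2×3.75 = 7.5 in. φR_n = 0.75 × 0.6 × 70 × 0.17675 × 7.5 = 41.8 kips.
Base metal shear (0.375 in plate): yield φR_n = 1.0×0.6×36×0.375×7.5 = 60.8 kips; rupture φR_n = 0.75×0.6×58×0.375×7.5 = 73.4 kips; take 60.8 kips (yield).
Tension yield (gross): A_g = 1.6875×0.375 = 0.63281 in². φR_n = 0.90 × 36 × 0.63281 = 20.5 kips.
Governing: min(41.8, 60.8, 20.5) = 20.5 kips → gross-section yield.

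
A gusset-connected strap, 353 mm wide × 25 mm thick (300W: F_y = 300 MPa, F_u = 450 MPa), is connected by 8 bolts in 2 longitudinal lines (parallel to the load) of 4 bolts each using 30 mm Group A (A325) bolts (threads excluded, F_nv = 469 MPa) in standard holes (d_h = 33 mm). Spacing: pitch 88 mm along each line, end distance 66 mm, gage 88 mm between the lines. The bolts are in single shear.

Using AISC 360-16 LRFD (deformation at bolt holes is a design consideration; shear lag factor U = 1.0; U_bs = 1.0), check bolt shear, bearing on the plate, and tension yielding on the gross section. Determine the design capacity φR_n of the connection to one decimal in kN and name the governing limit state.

1989.1 kN (bolt shear governs)

Bolt shear: A_b = π(30)²/4 = 706.86 mm². φR_n = 0.75 × 469 × 706.86 × 8 × 1 = 1989.1 kN.
Bearing (25 mm plate, F_u = 450 MPa): end bolts L_c = 66 − 33/2 = 49.5, R_n = min(1.2×49.5×25×450, 2.4×30×25×450) = 668.25 kN/bolt; interior L_c = 88 − 33 = 55, R_n = 742.5 kN/bolt. φR_n = 0.75 × (2×668.25 + 6×742.5) = 4343.6 kN.
Tension yield (gross): A_g = 353×25 = 8825 mm². φR_n = 0.90 × 300 × 8825 = 2382.8 kN.
Governing: min(1989.1, 4343.6, 2382.8) = 1989.1 kN → bolt shear.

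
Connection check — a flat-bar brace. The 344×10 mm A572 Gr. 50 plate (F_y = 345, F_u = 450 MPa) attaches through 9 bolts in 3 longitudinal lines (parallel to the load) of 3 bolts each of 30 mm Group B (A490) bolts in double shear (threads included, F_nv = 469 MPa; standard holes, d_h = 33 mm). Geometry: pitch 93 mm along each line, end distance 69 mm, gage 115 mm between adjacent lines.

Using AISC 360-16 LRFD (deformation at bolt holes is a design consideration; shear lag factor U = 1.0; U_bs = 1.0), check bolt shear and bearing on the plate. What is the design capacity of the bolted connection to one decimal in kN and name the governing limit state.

Bolt shear: A_b = π(30)²/4 = 706.86 mm². φR_n = 0.75 × 469 × 706.86 × 9 × 2 = 4475.5 kN.
Bearing (10 mm plate, F_u = 450 MPa): end bolts L_c = 69 − 33/2 = 52.5, R_n = min(1.2×52.5×10×450, 2.4×30×10×450) = 283.5 kN/bolt; interior L_c = 93 − 33 = 60, R_n = 324 kN/bolt. φR_n = 0.75 × (3×283.5 + 6×324) = 2095.9 kN.
Governing: min(4475.5, 2095.9) = 2095.9 kN → bearing.

2095.9 kN (bearing governs)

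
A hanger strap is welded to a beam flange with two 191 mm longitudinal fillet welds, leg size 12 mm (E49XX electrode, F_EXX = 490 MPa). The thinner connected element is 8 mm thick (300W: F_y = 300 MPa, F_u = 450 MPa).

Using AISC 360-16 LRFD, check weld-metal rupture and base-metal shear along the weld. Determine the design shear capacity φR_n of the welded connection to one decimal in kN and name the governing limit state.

Weld metal: throat = 0.707×12 = 8.484 mm, L = 2×191 = 382 mm. φR_n = 0.75 × 0.6 × 490 × 8.484 × 382 = 714.6 kN.
Base metal shear (8 mm plate): yield φR_n = 1.0×0.6×300×8×382 = 550.1 kN; rupture φR_n = 0.75×0.6×450×8×382 = 618.8 kN; take 550.1 kN (yield).
Governing: min(714.6, 550.1) = 550.1 kN → base-metal shear.

550.1 kN (base-metal shear governs)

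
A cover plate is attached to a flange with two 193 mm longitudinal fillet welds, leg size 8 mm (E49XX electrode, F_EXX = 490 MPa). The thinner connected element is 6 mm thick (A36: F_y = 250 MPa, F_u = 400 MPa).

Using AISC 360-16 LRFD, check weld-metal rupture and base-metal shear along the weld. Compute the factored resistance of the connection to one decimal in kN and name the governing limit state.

Weld metal: throat = 0.707×8 = 5.656 mm, L = 2×193 = 386 mm. φR_n = 0.75 × 0.6 × 490 × 5.656 × 386 = 481.4 kN.
Base metal shear (6 mm plate): yield φR_n = 1.0×0.6×250×6×386 = 347.4 kN; rupture φR_n = 0.75×0.6×400×6×386 = 416.9 kN; take 347.4 kN (yield).
Governing: min(481.4, 347.4) = 347.4 kN → base-metal shear.

347.4 kN (base-metal shear governs)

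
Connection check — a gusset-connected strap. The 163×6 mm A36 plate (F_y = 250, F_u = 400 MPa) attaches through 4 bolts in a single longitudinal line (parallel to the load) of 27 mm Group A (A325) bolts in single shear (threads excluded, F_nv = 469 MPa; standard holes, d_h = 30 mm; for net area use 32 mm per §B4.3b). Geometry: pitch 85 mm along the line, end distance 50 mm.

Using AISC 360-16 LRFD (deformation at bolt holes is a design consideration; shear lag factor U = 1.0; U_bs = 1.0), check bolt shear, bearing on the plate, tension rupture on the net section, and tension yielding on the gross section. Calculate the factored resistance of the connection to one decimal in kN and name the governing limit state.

Bolt shear: A_b = π(27)²/4 = 572.56 mm². φR_n = 0.75 × 469 × 572.56 × 4 × 1 = 805.6 kN.
Bearing (6 mm plate, F_u = 400 MPa): end bolts L_c = 50 − 30/2 = 35, R_n = min(1.2×35×6×400, 2.4×27×6×400) = 100.8 kN/bolt; interior L_c = 85 − 30 = 55, R_n = 155.52 kN/bolt. φR_n = 0.75 × (1×100.8 + 3×155.52) = 425.5 kN.
Tension rupture (net): A_n = (163 − 1×32)×6 = 786 mm² (U = 1.0, A_e = A_n). φR_n = 0.75 × 400 × 786 = 235.8 kN.
Tension yield (gross): A_g = 163×6 = 978 mm². φR_n = 0.90 × 250 × 978 = 220.1 kN.
Governing: min(805.6, 425.5, 235.8, 220.1) = 220.1 kN → gross-section yield.

220.1 kN (gross-section yield governs)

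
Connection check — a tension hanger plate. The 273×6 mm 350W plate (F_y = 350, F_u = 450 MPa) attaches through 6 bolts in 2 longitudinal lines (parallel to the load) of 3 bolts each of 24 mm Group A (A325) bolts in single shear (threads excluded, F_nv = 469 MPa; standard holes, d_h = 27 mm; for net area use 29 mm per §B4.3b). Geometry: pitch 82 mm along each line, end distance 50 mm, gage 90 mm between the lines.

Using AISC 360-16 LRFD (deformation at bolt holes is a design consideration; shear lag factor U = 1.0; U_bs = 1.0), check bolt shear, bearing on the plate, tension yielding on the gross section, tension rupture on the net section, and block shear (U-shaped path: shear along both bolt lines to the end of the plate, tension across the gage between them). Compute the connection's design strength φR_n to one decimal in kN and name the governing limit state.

435.4 kN (net-section rupture governs)

Bolt shear: A_b = π(24)²/4 = 452.39 mm². φR_n = 0.75 × 469 × 452.39 × 6 × 1 = 954.8 kN.
Bearing (6 mm plate, F_u = 450 MPa): end bolts L_c = 50 − 27/2 = 36.5, R_n = min(1.2×36.5×6×450, 2.4×24×6×450) = 118.26 kN/bolt; interior L_c = 82 − 27 = 55, R_n = 155.52 kN/bolt. φR_n = 0.75 × (2×118.26 + 4×155.52) = 644.0 kN.
Tension yield (gross): A_g = 273×6 = 1638 mm². φR_n = 0.90 × 350 × 1638 = 516.0 kN.
Tension rupture (net): A_n = (273 − 2×29)×6 = 1290 mm² (U = 1.0, A_e = A_n). φR_n = 0.75 × 450 × 1290 = 435.4 kN.
Block shear: shear path 2×[50+2×82] = 2×214 mm, A_gv = 2568, A_nv = 2×(214 − 2.5×29)×6 = 1698 mm²; tension across gage: (90 − 1×29)×6 = 366 mm². R_n = min(0.6×450×1698, 0.6×350×2568) + 1.0×450×366 = min(458.46, 539.28) + 164.7 = 623.16 kN. φR_n = 0.75 × 623.16 = 467.4 kN.
Governing: min(954.8, 644.0, 516.0, 435.4, 467.4) = 435.4 kN → net-section rupture.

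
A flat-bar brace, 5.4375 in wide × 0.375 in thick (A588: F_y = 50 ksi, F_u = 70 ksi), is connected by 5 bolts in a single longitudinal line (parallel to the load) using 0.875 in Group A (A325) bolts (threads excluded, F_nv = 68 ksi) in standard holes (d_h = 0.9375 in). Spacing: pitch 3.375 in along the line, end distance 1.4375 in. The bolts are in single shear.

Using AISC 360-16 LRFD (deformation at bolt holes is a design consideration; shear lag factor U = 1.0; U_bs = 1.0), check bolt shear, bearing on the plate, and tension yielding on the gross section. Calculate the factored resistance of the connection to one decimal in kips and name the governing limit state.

Bolt shear: A_b = π(0.875)²/4 = 0.60132 in². φR_n = 0.75 × 68 × 0.60132 × 5 × 1 = 153.3 kips.
Bearing (0.375 in plate, F_u = 70 ksi): end bolts L_c = 1.4375 − 0.9375/2 = 0.96875, R_n = min(1.2×0.96875×0.375×70, 2.4×0.875×0.375×70) = 30.516 kips/bolt; interior L_c = 3.375 − 0.9375 = 2.4375, R_n = 55.125 kips/bolt. φR_n = 0.75 × (1×30.516 + 4×55.125) = 188.3 kips.
Tension yield (gross): A_g = 5.4375×0.375 = 2.0391 in². φR_n = 0.90 × 50 × 2.0391 = 91.8 kips.
Governing: min(153.3, 188.3, 91.8) = 91.8 kips → gross-section yield.

91.8 kips (gross-section yield governs)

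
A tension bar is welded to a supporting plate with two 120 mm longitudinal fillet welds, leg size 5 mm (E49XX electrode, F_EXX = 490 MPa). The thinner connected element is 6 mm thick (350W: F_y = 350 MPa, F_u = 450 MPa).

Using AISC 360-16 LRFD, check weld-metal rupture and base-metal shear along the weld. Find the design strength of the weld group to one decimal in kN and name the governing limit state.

Weld metal: throat = 0.707×5 = 3.535 mm, L = 2×120 = 240 mm. φR_n = 0.75 × 0.6 × 490 × 3.535 × 240 = 187.1 kN.
Base metal shear (6 mm plate): yield φR_n = 1.0×0.6×350×6×240 = 302.4 kN; rupture φR_n = 0.75×0.6×450×6×240 = 291.6 kN; take 291.6 kN (rupture).
Governing: min(187.1, 291.6) = 187.1 kN → weld metal.

187.1 kN (weld metal governs)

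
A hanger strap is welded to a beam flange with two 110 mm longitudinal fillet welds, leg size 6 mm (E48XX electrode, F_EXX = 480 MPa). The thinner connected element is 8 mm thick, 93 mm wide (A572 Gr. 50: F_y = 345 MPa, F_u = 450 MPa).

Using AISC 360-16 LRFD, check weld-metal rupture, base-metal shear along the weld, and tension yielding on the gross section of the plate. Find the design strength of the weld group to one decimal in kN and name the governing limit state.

201.6 kN (weld metal governs)

Weld metal: throat = 0.707×6 = 4.242 mm, L = 2×110 = 220 mm. φR_n = 0.75 × 0.6 × 480 × 4.242 × 220 = 201.6 kN.
Base metal shear (8 mm plate): yield φR_n = 1.0×0.6×345×8×220 = 364.3 kN; rupture φR_n = 0.75×0.6×450×8×220 = 356.4 kN; take 356.4 kN (rupture).
Tension yield (gross): A_g = 93×8 = 744 mm². φR_n = 0.90 × 345 × 744 = 231.0 kN.
Governing: min(201.6, 356.4, 231.0) = 201.6 kN → weld metal.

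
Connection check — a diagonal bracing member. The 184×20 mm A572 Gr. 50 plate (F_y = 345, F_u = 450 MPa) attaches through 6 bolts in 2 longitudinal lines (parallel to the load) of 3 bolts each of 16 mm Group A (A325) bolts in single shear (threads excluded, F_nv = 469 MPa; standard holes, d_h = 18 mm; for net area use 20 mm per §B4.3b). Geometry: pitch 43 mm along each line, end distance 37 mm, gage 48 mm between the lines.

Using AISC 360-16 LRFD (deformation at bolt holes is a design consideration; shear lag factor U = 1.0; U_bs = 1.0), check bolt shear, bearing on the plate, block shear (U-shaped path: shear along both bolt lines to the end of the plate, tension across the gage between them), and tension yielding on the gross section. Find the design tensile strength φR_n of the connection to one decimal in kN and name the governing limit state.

Bolt shear: A_b = π(16)²/4 = 201.06 mm². φR_n = 0.75 × 469 × 201.06 × 6 × 1 = 424.3 kN.
Bearing (20 mm plate, F_u = 450 MPa): end bolts L_c = 37 − 18/2 = 28, R_n = min(1.2×28×20×450, 2.4×16×20×450) = 302.4 kN/bolt; interior L_c = 43 − 18 = 25, R_n = 270 kN/bolt. φR_n = 0.75 × (2×302.4 + 4×270) = 1263.6 kN.
Block shear: shear path 2×[37+2×43] = 2×123 mm, A_gv = 4920, A_nv = 2×(123 − 2.5×20)×20 = 2920 mm²; tension across gage: (48 − 1×20)×20 = 560 mm². R_n = min(0.6×450×2920, 0.6×345×4920) + 1.0×450×560 = min(788.4, 1018.4) + 252 = 1040.4 kN. φR_n = 0.75 × 1040.4 = 780.3 kN.
Tension yield (gross): A_g = 184×20 = 3680 mm². φR_n = 0.90 × 345 × 3680 = 1142.6 kN.
Governing: min(424.3, 1263.6, 780.3, 1142.6) = 424.3 kN → bolt shear.

424.3 kN (bolt shear governs)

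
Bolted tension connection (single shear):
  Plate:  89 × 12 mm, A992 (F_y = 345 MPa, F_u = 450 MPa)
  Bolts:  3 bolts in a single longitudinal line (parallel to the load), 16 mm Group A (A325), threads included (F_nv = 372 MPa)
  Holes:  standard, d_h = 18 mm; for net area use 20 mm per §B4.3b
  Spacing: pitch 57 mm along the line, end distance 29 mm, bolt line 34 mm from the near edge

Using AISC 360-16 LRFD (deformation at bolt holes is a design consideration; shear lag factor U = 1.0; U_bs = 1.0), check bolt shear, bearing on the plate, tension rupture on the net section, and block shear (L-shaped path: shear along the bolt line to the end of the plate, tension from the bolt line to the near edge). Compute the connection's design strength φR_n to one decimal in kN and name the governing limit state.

168.3 kN (bolt shear governs)

Bolt shear: A_b = π(16)²/4 = 201.06 mm². φR_n = 0.75 × 372 × 201.06 × 3 × 1 = 168.3 kN.
Bearing (12 mm plate, F_u = 450 MPa): end bolts L_c = 29 − 18/2 = 20, R_n = min(1.2×20×12×450, 2.4×16×12×450) = 129.6 kN/bolt; interior L_c = 57 − 18 = 39, R_n = 207.36 kN/bolt. φR_n = 0.75 × (1×129.6 + 2×207.36) = 408.2 kN.
Tension rupture (net): A_n = (89 − 1×20)×12 = 828 mm² (U = 1.0, A_e = A_n). φR_n = 0.75 × 450 × 828 = 279.5 kN.
Block shear: shear path 1×[29+2×57] = 1×143 mm, A_gv = 1716, A_nv = 1×(143 − 2.5×20)×12 = 1116 mm²; tension to near edge: (34 − 0.5×20)×12 = 288 mm². R_n = min(0.6×450×1116, 0.6×345×1716) + 1.0×450×288 = min(301.32, 355.21) + 129.6 = 430.92 kN. φR_n = 0.75 × 430.92 = 323.2 kN.
Governing: min(168.3, 408.2, 279.5, 323.2) = 168.3 kN → bolt shear.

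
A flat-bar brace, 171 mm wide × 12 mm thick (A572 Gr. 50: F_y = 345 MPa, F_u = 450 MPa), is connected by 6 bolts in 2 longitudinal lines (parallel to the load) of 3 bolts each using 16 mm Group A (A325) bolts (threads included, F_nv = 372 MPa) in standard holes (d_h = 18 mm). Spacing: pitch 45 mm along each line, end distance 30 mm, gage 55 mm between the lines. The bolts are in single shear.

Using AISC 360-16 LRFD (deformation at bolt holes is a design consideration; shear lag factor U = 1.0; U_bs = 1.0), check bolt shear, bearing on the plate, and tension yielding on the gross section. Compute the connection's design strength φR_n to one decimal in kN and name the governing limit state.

336.6 kN (bolt shear governs)

Bolt shear: A_b = π(16)²/4 = 201.06 mm². φR_n = 0.75 × 372 × 201.06 × 6 × 1 = 336.6 kN.
Bearing (12 mm plate, F_u = 450 MPa): end bolts L_c = 30 − 18/2 = 21, R_n = min(1.2×21×12×450, 2.4×16×12×450) = 136.08 kN/bolt; interior L_c = 45 − 18 = 27, R_n = 174.96 kN/bolt. φR_n = 0.75 × (2×136.08 + 4×174.96) = 729.0 kN.
Tension yield (gross): A_g = 171×12 = 2052 mm². φR_n = 0.90 × 345 × 2052 = 637.1 kN.
Governing: min(336.6, 729.0, 637.1) = 336.6 kN → bolt shear.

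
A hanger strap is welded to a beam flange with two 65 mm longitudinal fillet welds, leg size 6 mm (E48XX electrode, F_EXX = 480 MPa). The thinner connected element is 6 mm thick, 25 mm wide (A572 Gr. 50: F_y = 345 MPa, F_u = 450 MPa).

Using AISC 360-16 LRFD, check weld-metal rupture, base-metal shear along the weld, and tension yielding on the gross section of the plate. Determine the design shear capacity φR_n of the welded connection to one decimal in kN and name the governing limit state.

Weld metal: throat = 0.707×6 = 4.242 mm, L = 2×65 = 130 mm. φR_n = 0.75 × 0.6 × 480 × 4.242 × 130 = 119.1 kN.
Base metal shear (6 mm plate): yield φR_n = 1.0×0.6×345×6×130 = 161.5 kN; rupture φR_n = 0.75×0.6×450×6×130 = 158.0 kN; take 158.0 kN (rupture).
Tension yield (gross): A_g = 25×6 = 150 mm². φR_n = 0.90 × 345 × 150 = 46.6 kN.
Governing: min(119.1, 158.0, 46.6) = 46.6 kN → gross-section yield.

46.6 kN (gross-section yield governs)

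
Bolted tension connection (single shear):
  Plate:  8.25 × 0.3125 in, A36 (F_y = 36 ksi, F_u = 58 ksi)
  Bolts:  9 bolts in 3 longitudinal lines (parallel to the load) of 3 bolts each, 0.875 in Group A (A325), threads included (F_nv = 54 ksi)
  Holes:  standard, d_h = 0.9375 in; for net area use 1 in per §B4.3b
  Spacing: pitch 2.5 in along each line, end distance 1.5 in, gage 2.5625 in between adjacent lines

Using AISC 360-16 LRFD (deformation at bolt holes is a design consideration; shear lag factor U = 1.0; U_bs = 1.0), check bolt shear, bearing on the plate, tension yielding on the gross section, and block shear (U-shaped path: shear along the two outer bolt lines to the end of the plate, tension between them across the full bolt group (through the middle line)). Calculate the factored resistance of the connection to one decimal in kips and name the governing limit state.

Bolt shear: A_b = π(0.875)²/4 = 0.60132 in². φR_n = 0.75 × 54 × 0.60132 × 9 × 1 = 219.2 kips.
Bearing (0.3125 in plate, F_u = 58 ksi): end bolts L_c = 1.5 − 0.9375/2 = 1.03125, R_n = min(1.2×1.03125×0.3125×58, 2.4×0.875×0.3125×58) = 22.43 kips/bolt; interior L_c = 2.5 − 0.9375 = 1.5625, R_n = 33.984 kips/bolt. φR_n = 0.75 × (3×22.43 + 6×33.984) = 203.4 kips.
Tension yield (gross): A_g = 8.25×0.3125 = 2.5781 in². φR_n = 0.90 × 36 × 2.5781 = 83.5 kips.
Block shear: shear path 2×[1.5+2×2.5] = 2×6.5 in, A_gv = 4.0625, A_nv = 2×(6.5 − 2.5×1)×0.3125 = 2.5 in²; tension across gage: (5.125 − 2×1)×0.3125 = 0.97656 in². R_n = min(0.6×58×2.5, 0.6×36×4.0625) + 1.0×58×0.97656 = min(87, 87.75) + 56.64 = 143.64 kips. φR_n = 0.75 × 143.64 = 107.7 kips.
Governing: min(219.2, 203.4, 83.5, 107.7) = 83.5 kips → gross-section yield.

83.5 kips (gross-section yield governs)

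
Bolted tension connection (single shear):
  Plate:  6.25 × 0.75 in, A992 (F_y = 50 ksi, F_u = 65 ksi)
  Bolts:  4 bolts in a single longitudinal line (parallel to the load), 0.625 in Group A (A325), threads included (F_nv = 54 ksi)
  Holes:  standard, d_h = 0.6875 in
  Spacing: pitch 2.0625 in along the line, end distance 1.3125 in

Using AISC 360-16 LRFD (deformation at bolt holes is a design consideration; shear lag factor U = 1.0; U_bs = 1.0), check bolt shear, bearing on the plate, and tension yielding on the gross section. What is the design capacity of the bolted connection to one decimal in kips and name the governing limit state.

49.7 kips (bolt shear governs)

Bolt shear: A_b = π(0.625)²/4 = 0.3068 in². φR_n = 0.75 × 54 × 0.3068 × 4 × 1 = 49.7 kips.
Bearing (0.75 in plate, F_u = 65 ksi): end bolts L_c = 1.3125 − 0.6875/2 = 0.96875, R_n = min(1.2×0.96875×0.75×65, 2.4×0.625×0.75×65) = 56.672 kips/bolt; interior L_c = 2.0625 − 0.6875 = 1.375, R_n = 73.125 kips/bolt. φR_n = 0.75 × (1×56.672 + 3×73.125) = 207.0 kips.
Tension yield (gross): A_g = 6.25×0.75 = 4.6875 in². φR_n = 0.90 × 50 × 4.6875 = 210.9 kips.
Governing: min(49.7, 207.0, 210.9) = 49.7 kips → bolt shear.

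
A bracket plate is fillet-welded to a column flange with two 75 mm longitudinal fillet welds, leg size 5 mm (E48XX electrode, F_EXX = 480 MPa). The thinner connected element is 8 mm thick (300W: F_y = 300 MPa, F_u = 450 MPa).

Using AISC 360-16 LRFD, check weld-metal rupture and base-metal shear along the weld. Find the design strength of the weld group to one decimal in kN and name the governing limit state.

Weld metal: throat = 0.707×5 = 3.535 mm, L = 2×75 = 150 mm. φR_n = 0.75 × 0.6 × 480 × 3.535 × 150 = 114.5 kN.
Base metal shear (8 mm plate): yield φR_n = 1.0×0.6×300×8×150 = 216.0 kN; rupture φR_n = 0.75×0.6×450×8×150 = 243.0 kN; take 216.0 kN (yield).
Governing: min(114.5, 216.0) = 114.5 kN → weld metal.

114.5 kN (weld metal governs)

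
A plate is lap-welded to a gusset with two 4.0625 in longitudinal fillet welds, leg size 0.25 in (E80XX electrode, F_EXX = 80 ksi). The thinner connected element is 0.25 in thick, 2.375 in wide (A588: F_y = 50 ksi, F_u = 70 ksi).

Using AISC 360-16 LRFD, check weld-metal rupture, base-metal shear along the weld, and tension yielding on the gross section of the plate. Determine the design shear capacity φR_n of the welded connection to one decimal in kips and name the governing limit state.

Weld metal: throat = 0.707×0.25 = 0.17675 in, L = 2×4.0625 = 8.125 in. φR_n = 0.75 × 0.6 × 80 × 0.17675 × 8.125 = 51.7 kips.
Base metal shear (0.25 in plate): yield φR_n = 1.0×0.6×50×0.25×8.125 = 60.9 kips; rupture φR_n = 0.75×0.6×70×0.25×8.125 = 64.0 kips; take 60.9 kips (yield).
Tension yield (gross): A_g = 2.375×0.25 = 0.59375 in². φR_n = 0.90 × 50 × 0.59375 = 26.7 kips.
Governing: min(51.7, 60.9, 26.7) = 26.7 kips → gross-section yield.

26.7 kips (gross-section yield governs)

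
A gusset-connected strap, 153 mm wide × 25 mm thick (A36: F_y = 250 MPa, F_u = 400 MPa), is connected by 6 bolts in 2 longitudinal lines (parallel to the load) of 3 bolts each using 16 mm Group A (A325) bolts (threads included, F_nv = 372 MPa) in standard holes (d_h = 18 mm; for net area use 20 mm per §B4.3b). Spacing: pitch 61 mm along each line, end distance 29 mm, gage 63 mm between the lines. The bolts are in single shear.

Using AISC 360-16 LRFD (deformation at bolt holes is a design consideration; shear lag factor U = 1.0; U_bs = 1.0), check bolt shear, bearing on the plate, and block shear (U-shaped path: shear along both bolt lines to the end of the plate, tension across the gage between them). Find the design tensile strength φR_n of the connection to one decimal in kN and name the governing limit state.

Bolt shear: A_b = π(16)²/4 = 201.06 mm². φR_n = 0.75 × 372 × 201.06 × 6 × 1 = 336.6 kN.
Bearing (25 mm plate, F_u = 400 MPa): end bolts L_c = 29 − 18/2 = 20, R_n = min(1.2×20×25×400, 2.4×16×25×400) = 240 kN/bolt; interior L_c = 61 − 18 = 43, R_n = 384 kN/bolt. φR_n = 0.75 × (2×240 + 4×384) = 1512.0 kN.
Block shear: shear path 2×[29+2×61] = 2×151 mm, A_gv = 7550, A_nv = 2×(151 − 2.5×20)×25 = 5050 mm²; tension across gage: (63 − 1×20)×25 = 1075 mm². R_n = min(0.6×400×5050, 0.6×250×7550) + 1.0×400×1075 = min(1212, 1132.5) + 430 = 1562.5 kN. φR_n = 0.75 × 1562.5 = 1171.9 kN.
Governing: min(336.6, 1512.0, 1171.9) = 336.6 kN → bolt shear.

336.6 kN (bolt shear governs)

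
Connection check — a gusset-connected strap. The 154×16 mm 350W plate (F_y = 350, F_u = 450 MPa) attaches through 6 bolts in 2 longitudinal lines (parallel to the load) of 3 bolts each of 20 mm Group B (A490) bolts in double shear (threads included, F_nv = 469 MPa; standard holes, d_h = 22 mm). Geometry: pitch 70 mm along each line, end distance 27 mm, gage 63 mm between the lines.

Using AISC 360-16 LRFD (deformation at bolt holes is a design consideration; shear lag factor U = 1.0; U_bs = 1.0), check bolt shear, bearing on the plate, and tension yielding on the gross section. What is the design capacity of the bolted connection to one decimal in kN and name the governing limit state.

Bolt shear: A_b = π(20)²/4 = 314.16 mm². φR_n = 0.75 × 469 × 314.16 × 6 × 2 = 1326.1 kN.
Bearing (16 mm plate, F_u = 450 MPa): end bolts L_c = 27 − 22/2 = 16, R_n = min(1.2×16×16×450, 2.4×20×16×450) = 138.24 kN/bolt; interior L_c = 70 − 22 = 48, R_n = 345.6 kN/bolt. φR_n = 0.75 × (2×138.24 + 4×345.6) = 1244.2 kN.
Tension yield (gross): A_g = 154×16 = 2464 mm². φR_n = 0.90 × 350 × 2464 = 776.2 kN.
Governing: min(1326.1, 1244.2, 776.2) = 776.2 kN → gross-section yield.

776.2 kN (gross-section yield governs)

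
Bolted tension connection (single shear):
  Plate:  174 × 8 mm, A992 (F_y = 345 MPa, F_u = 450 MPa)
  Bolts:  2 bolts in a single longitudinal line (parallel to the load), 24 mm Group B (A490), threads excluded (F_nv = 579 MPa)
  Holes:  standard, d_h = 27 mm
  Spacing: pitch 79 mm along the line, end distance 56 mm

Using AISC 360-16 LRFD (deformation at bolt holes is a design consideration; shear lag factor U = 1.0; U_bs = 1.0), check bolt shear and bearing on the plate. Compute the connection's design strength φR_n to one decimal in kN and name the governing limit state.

293.2 kN (bearing governs)

Bolt shear: A_b = π(24)²/4 = 452.39 mm². φR_n = 0.75 × 579 × 452.39 × 2 × 1 = 392.9 kN.
Bearing (8 mm plate, F_u = 450 MPa): end bolts L_c = 56 − 27/2 = 42.5, R_n = min(1.2×42.5×8×450, 2.4×24×8×450) = 183.6 kN/bolt; interior L_c = 79 − 27 = 52, R_n = 207.36 kN/bolt. φR_n = 0.75 × (1×183.6 + 1×207.36) = 293.2 kN.
Governing: min(392.9, 293.2) = 293.2 kN → bearing.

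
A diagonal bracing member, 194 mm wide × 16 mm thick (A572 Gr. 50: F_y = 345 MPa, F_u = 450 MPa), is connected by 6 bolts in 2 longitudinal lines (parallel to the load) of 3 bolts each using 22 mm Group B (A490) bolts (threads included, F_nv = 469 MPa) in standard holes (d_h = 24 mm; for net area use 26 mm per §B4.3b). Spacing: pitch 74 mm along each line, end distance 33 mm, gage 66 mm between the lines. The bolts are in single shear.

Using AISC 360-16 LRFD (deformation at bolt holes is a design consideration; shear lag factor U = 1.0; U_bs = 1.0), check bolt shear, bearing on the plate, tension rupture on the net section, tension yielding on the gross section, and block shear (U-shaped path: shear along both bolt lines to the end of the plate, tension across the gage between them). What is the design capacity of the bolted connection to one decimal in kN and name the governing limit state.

766.8 kN (net-section rupture governs)

Bolt shear: A_b = π(22)²/4 = 380.13 mm². φR_n = 0.75 × 469 × 380.13 × 6 × 1 = 802.3 kN.
Bearing (16 mm plate, F_u = 450 MPa): end bolts L_c = 33 − 24/2 = 21, R_n = min(1.2×21×16×450, 2.4×22×16×450) = 181.44 kN/bolt; interior L_c = 74 − 24 = 50, R_n = 380.16 kN/bolt. φR_n = 0.75 × (2×181.44 + 4×380.16) = 1412.6 kN.
Tension rupture (net): A_n = (194 − 2×26)×16 = 2272 mm² (U = 1.0, A_e = A_n). φR_n = 0.75 × 450 × 2272 = 766.8 kN.
Tension yield (gross): A_g = 194×16 = 3104 mm². φR_n = 0.90 × 345 × 3104 = 963.8 kN.
Block shear: shear path 2×[33+2×74] = 2×181 mm, A_gv = 5792, A_nv = 2×(181 − 2.5×26)×16 = 3712 mm²; tension across gage: (66 − 1×26)×16 = 640 mm². R_n = min(0.6×450×3712, 0.6×345×5792) + 1.0×450×640 = min(1002.2, 1198.9) + 288 = 1290.2 kN. φR_n = 0.75 × 1290.2 = 967.7 kN.
Governing: min(802.3, 1412.6, 766.8, 963.8, 967.7) = 766.8 kN → net-section rupture.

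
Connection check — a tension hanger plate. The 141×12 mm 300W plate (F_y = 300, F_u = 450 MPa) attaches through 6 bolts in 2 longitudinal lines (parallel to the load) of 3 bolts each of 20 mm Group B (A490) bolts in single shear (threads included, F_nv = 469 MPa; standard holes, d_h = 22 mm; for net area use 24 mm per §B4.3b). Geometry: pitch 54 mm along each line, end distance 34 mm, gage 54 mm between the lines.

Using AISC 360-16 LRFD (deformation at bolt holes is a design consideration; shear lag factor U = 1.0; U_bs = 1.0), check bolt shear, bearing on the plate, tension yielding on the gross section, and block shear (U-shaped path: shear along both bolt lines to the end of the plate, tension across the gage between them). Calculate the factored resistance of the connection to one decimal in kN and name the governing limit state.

Bolt shear: A_b = π(20)²/4 = 314.16 mm². φR_n = 0.75 × 469 × 314.16 × 6 × 1 = 663.0 kN.
Bearing (12 mm plate, F_u = 450 MPa): end bolts L_c = 34 − 22/2 = 23, R_n = min(1.2×23×12×450, 2.4×20×12×450) = 149.04 kN/bolt; interior L_c = 54 − 22 = 32, R_n = 207.36 kN/bolt. φR_n = 0.75 × (2×149.04 + 4×207.36) = 845.6 kN.
Tension yield (gross): A_g = 141×12 = 1692 mm². φR_n = 0.90 × 300 × 1692 = 456.8 kN.
Block shear: shear path 2×[34+2×54] = 2×142 mm, A_gv = 3408, A_nv = 2×(142 − 2.5×24)×12 = 1968 mm²; tension across gage: (54 − 1×24)×12 = 360 mm². R_n = min(0.6×450×1968, 0.6×300×3408) + 1.0×450×360 = min(531.36, 613.44) + 162 = 693.36 kN. φR_n = 0.75 × 693.36 = 520.0 kN.
Governing: min(663.0, 845.6, 456.8, 520.0) = 456.8 kN → gross-section yield.

456.8 kN (gross-section yield governs)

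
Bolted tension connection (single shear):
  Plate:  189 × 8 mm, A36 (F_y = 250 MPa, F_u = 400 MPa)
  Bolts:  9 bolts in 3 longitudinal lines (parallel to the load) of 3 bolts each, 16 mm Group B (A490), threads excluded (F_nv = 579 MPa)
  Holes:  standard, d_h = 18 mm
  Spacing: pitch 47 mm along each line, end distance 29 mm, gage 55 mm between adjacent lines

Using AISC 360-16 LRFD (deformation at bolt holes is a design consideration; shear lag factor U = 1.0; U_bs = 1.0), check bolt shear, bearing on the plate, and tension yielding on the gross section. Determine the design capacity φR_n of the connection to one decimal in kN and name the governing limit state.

Bolt shear: A_b = π(16)²/4 = 201.06 mm². φR_n = 0.75 × 579 × 201.06 × 9 × 1 = 785.8 kN.
Bearing (8 mm plate, F_u = 400 MPa): end bolts L_c = 29 − 18/2 = 20, R_n = min(1.2×20×8×400, 2.4×16×8×400) = 76.8 kN/bolt; interior L_c = 47 − 18 = 29, R_n = 111.36 kN/bolt. φR_n = 0.75 × (3×76.8 + 6×111.36) = 673.9 kN.
Tension yield (gross): A_g = 189×8 = 1512 mm². φR_n = 0.90 × 250 × 1512 = 340.2 kN.
Governing: min(785.8, 673.9, 340.2) = 340.2 kN → gross-section yield.

340.2 kN (gross-section yield governs)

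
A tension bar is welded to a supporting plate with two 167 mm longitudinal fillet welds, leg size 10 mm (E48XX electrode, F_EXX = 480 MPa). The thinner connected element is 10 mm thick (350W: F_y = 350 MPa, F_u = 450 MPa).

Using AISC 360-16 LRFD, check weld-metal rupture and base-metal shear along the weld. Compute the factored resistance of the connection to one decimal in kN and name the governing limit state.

510.1 kN (weld metal governs)

Weld metal: throat = 0.707×10 = 7.07 mm, L = 2×167 = 334 mm. φR_n = 0.75 × 0.6 × 480 × 7.07 × 334 = 510.1 kN.
Base metal shear (10 mm plate): yield φR_n = 1.0×0.6×350×10×334 = 701.4 kN; rupture φR_n = 0.75×0.6×450×10×334 = 676.4 kN; take 676.4 kN (rupture).
Governing: min(510.1, 676.4) = 510.1 kN → weld metal.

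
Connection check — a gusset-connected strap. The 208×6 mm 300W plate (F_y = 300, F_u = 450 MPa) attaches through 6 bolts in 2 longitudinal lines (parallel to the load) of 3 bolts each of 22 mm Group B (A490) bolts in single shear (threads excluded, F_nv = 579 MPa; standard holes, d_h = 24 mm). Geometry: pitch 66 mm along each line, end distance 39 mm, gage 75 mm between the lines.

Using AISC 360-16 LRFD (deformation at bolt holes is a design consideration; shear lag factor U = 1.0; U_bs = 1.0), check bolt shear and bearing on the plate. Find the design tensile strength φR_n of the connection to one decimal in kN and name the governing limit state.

539.5 kN (bearing governs)

Bolt shear: A_b = π(22)²/4 = 380.13 mm². φR_n = 0.75 × 579 × 380.13 × 6 × 1 = 990.4 kN.
Bearing (6 mm plate, F_u = 450 MPa): end bolts L_c = 39 − 24/2 = 27, R_n = min(1.2×27×6×450, 2.4×22×6×450) = 87.48 kN/bolt; interior L_c = 66 − 24 = 42, R_n = 136.08 kN/bolt. φR_n = 0.75 × (2×87.48 + 4×136.08) = 539.5 kN.
Governing: min(990.4, 539.5) = 539.5 kN → bearing.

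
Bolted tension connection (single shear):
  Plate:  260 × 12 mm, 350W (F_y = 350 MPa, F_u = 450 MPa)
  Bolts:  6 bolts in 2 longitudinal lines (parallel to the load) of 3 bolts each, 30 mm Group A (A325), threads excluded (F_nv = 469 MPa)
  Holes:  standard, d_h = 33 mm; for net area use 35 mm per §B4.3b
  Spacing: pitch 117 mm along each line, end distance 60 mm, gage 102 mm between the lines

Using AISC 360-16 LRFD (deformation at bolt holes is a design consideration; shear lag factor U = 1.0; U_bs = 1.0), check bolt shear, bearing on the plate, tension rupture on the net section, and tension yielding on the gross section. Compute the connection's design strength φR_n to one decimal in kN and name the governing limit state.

Bolt shear: A_b = π(30)²/4 = 706.86 mm². φR_n = 0.75 × 469 × 706.86 × 6 × 1 = 1491.8 kN.
Bearing (12 mm plate, F_u = 450 MPa): end bolts L_c = 60 − 33/2 = 43.5, R_n = min(1.2×43.5×12×450, 2.4×30×12×450) = 281.88 kN/bolt; interior L_c = 117 − 33 = 84, R_n = 388.8 kN/bolt. φR_n = 0.75 × (2×281.88 + 4×388.8) = 1589.2 kN.
Tension rupture (net): A_n = (260 − 2×35)×12 = 2280 mm² (U = 1.0, A_e = A_n). φR_n = 0.75 × 450 × 2280 = 769.5 kN.
Tension yield (gross): A_g = 260×12 = 3120 mm². φR_n = 0.90 × 350 × 3120 = 982.8 kN.
Governing: min(1491.8, 1589.2, 769.5, 982.8) = 769.5 kN → net-section rupture.

769.5 kN (net-section rupture governs)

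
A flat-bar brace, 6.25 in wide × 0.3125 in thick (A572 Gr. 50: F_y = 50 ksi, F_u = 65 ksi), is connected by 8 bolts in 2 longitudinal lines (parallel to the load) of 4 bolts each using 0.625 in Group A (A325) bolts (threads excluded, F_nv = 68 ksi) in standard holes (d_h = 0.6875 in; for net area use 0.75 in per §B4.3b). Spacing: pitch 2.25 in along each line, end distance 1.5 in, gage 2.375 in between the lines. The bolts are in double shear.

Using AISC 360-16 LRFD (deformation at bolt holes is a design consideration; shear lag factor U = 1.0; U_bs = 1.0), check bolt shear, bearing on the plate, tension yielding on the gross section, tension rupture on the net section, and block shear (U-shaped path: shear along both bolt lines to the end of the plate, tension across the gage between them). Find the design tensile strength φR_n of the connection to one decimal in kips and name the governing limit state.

Bolt shear: A_b = π(0.625)²/4 = 0.3068 in². φR_n = 0.75 × 68 × 0.3068 × 8 × 2 = 250.3 kips.
Bearing (0.3125 in plate, F_u = 65 ksi): end bolts L_c = 1.5 − 0.6875/2 = 1.15625, R_n = min(1.2×1.15625×0.3125×65, 2.4×0.625×0.3125×65) = 28.184 kips/bolt; interior L_c = 2.25 − 0.6875 = 1.5625, R_n = 30.469 kips/bolt. φR_n = 0.75 × (2×28.184 + 6×30.469) = 179.4 kips.
Tension yield (gross): A_g = 6.25×0.3125 = 1.9531 in². φR_n = 0.90 × 50 × 1.9531 = 87.9 kips.
Tension rupture (net): A_n = (6.25 − 2×0.75)×0.3125 = 1.4844 in² (U = 1.0, A_e = A_n). φR_n = 0.75 × 65 × 1.4844 = 72.4 kips.
Block shear: shear path 2×[1.5+3×2.25] = 2×8.25 in, A_gv = 5.1563, A_nv = 2×(8.25 − 3.5×0.75)×0.3125 = 3.5156 in²; tension across gage: (2.375 − 1×0.75)×0.3125 = 0.50781 in². R_n = min(0.6×65×3.5156, 0.6×50×5.1563) + 1.0×65×0.50781 = min(137.11, 154.69) + 33.008 = 170.12 kips. φR_n = 0.75 × 170.12 = 127.6 kips.
Governing: min(250.3, 179.4, 87.9, 72.4, 127.6) = 72.4 kips → net-section rupture.

72.4 kips (net-section rupture governs)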